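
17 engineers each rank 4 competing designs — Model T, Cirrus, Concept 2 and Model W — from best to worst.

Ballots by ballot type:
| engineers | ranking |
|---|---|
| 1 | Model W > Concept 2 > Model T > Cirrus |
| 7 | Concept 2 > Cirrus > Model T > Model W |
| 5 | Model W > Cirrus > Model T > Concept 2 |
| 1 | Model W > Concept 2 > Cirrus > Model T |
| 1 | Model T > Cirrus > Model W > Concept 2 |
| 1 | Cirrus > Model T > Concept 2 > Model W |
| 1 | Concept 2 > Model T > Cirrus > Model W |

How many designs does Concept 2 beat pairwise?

3

Concept 2 against each rival (17 engineers):
Concept 2–Model T: Concept 2 10–7.
Concept 2 vs Cirrus: Concept 2 preferred on 1+7+1+1 = 10 ballots; Concept 2 wins 10–7.
Concept 2 vs Model W: 9 to 8, Concept 2.
Concept 2 beats Model T, Cirrus, Model W — 3 pairwise wins.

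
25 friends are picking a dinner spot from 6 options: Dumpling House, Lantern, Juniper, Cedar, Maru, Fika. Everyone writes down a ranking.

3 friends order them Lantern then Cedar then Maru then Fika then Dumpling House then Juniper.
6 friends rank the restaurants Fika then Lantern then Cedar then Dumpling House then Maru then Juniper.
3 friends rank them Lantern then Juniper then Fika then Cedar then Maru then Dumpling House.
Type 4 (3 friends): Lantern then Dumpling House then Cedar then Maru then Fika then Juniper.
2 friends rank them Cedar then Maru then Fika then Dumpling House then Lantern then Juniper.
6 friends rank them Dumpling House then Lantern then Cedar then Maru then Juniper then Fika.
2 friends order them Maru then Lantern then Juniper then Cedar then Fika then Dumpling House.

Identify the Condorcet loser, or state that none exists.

Pairwise majorities:
Dumpling House vs Lantern: 8 to 17, Lantern.
Dumpling House vs Juniper: 20 to 5, Dumpling House.
Dumpling House vs Cedar: Cedar wins 16–9.
Dumpling House vs Maru: 15 to 10, Dumpling House.
Dumpling House–Fika: Fika 16–9.
Lantern–Juniper: Lantern 25–0.
Lantern vs Cedar: Lantern wins 23–2.
Lantern vs Maru: Lantern wins 21–4.
Lantern vs Fika: Lantern, 17–8.
Juniper–Cedar: Cedar 20–5.
Juniper–Maru: Maru 22–3.
Juniper vs Fika: Fika, 14–11.
Cedar vs Maru: 3+6+3+3+2+6 = 23 for Cedar, 2 for Maru — Cedar by 23–2.
Cedar vs Fika: Cedar preferred on 3+3+2+6+2 = 16 ballots; Cedar wins 16–9.
Maru vs Fika: Maru, 16–9.
Juniper is beaten in every head-to-head and is the Condorcet loser.

Juniper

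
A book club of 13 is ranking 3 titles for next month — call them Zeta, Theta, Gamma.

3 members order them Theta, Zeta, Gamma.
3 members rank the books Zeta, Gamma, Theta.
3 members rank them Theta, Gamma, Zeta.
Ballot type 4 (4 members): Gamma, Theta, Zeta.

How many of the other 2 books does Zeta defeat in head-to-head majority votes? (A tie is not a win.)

Zeta against each rival (13 members):
Zeta–Theta: Theta 10–3.
Zeta vs Gamma: Gamma, 7–6.
Zeta beats no one; loses to Theta, Gamma — 0 pairwise wins.

0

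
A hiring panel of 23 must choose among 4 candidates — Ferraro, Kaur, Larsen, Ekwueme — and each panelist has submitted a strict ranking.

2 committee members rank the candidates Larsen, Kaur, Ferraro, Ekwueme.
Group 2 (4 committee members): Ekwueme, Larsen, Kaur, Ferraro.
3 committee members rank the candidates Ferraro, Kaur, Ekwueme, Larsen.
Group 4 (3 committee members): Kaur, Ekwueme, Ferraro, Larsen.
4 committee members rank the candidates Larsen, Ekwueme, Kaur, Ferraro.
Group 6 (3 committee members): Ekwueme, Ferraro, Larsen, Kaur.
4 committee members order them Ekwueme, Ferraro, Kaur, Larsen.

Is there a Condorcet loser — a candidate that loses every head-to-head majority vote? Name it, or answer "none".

none

Head-to-head results (23 committee members):
Ferraro–Kaur: Kaur 13–10.
Ferraro–Larsen: Ferraro 13–10.
Ferraro vs Ekwueme: Ferraro preferred on 2+3 = 5 ballots; Ekwueme wins 18–5.
Kaur vs Larsen: Kaur is ranked higher on 3+3+4 = 10 ballots, Larsen on 13. Larsen wins 13–10.
Kaur vs Ekwueme: Kaur preferred on 2+3+3 = 8 ballots; Ekwueme wins 15–8.
Larsen vs Ekwueme: Larsen preferred on 2+4 = 6 ballots; Ekwueme wins 17–6.
No candidate is winless: Ferraro beats Larsen; Kaur beats Ferraro; Larsen beats Kaur; Ekwueme beats Ferraro. There is no Condorcet loser.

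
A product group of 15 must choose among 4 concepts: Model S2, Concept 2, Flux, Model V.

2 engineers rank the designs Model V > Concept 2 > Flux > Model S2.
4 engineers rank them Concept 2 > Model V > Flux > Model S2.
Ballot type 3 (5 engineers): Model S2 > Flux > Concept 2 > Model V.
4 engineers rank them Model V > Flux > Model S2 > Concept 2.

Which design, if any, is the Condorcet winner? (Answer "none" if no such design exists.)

none

Pairwise majorities:
Model S2 vs Concept 2: Model S2 is ranked higher on 5+4 = 9 ballots, Concept 2 on 6. Model S2 wins 9–6.
Model S2–Flux: Flux 10–5.
Model S2 vs Model V: Model V, 10–5.
Concept 2 vs Flux: Concept 2 preferred on 2+4 = 6 ballots; Flux wins 9–6.
Concept 2–Model V: Concept 2 9–6.
Flux vs Model V: Flux is ranked higher on 5 ballots, Model V on 10. Model V wins 10–5.
No design is unbeaten: Model S2 loses to Flux; Concept 2 loses to Model S2; Flux loses to Model V; Model V loses to Concept 2. In particular Model S2 beats Concept 2 beats Model V beats Model S2 is a majority cycle — no Condorcet winner exists.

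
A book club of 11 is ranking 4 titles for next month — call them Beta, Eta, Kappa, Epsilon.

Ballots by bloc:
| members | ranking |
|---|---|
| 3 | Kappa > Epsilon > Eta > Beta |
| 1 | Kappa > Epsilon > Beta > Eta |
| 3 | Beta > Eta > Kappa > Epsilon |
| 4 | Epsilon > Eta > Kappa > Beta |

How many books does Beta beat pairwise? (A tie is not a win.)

0

Beta against each rival (11 members):
Beta–Eta: Eta 7–4.
Beta vs Kappa: 3 to 8, Kappa.
Beta vs Epsilon: 3 for Beta, 8 for Epsilon — Epsilon by 8–3.
Beta beats no one; loses to Eta, Kappa, Epsilon — 0 pairwise wins.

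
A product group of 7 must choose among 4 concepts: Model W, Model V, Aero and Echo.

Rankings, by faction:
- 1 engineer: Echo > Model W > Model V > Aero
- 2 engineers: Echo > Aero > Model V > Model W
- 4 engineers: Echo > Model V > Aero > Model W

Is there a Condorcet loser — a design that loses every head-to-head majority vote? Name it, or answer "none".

Model W

Pairwise majorities:
Model W vs Model V: Model V, 6–1.
Model W vs Aero: Model W is ranked higher on 1 ballot, Aero on 6. Aero wins 6–1.
Model W vs Echo: 0 to 7, Echo.
Model V vs Aero: 1+4 = 5 for Model V, 2 for Aero — Model V by 5–2.
Model V vs Echo: Model V is ranked higher on 0 ballots, Echo on 7. Echo wins 7–0.
Aero vs Echo: Aero is ranked higher on 0 ballots, Echo on 7. Echo wins 7–0.
Model W loses to every other design — it is the Condorcet loser.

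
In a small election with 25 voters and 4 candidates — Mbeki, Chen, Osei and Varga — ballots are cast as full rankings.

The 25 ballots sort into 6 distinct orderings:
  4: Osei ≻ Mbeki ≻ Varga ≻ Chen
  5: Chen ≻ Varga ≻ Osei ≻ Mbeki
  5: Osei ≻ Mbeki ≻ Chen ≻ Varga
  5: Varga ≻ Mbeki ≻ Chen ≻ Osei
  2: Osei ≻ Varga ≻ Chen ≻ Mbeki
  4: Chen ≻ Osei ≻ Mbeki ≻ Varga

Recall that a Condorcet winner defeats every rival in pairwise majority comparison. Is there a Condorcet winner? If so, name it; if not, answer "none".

Pairwise majorities:
Mbeki vs Chen: 14 to 11, Mbeki.
Mbeki vs Osei: 5 to 20, Osei.
Mbeki vs Varga: 4+5+4 = 13 for Mbeki, 12 for Varga — Mbeki by 13–12.
Chen vs Osei: 5+5+4 = 14 for Chen, 11 for Osei — Chen by 14–11.
Chen vs Varga: 14 to 11, Chen.
Osei vs Varga: 15 to 10, Osei.
Each candidate drops at least one matchup (Mbeki loses to Osei; Chen loses to Mbeki; Osei loses to Chen; Varga loses to Mbeki); the cycle Mbeki → Chen → Osei → Mbeki rules out a Condorcet winner.

none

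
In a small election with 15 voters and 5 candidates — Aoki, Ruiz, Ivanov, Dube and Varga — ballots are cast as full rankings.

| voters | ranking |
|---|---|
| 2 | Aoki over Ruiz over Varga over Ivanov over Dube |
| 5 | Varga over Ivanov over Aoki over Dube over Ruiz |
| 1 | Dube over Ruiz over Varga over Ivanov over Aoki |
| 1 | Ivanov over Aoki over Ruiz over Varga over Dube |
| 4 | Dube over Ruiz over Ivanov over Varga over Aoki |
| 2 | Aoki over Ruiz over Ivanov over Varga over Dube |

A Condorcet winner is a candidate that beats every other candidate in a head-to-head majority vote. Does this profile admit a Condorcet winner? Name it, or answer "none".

none

Pairwise majorities:
Aoki vs Ruiz: Aoki preferred on 2+5+1+2 = 10 ballots; Aoki wins 10–5.
Aoki vs Ivanov: 2+2 = 4 for Aoki, 11 for Ivanov — Ivanov by 11–4.
Aoki vs Dube: 10 to 5, Aoki.
Aoki vs Varga: 5 to 10, Varga.
Ruiz vs Ivanov: 9 to 6, Ruiz.
Ruiz vs Dube: Ruiz preferred on 2+1+2 = 5 ballots; Dube wins 10–5.
Ruiz vs Varga: 10 to 5, Ruiz.
Ivanov vs Dube: 10 to 5, Ivanov.
Ivanov vs Varga: Ivanov is ranked higher on 1+4+2 = 7 ballots, Varga on 8. Varga wins 8–7.
Dube vs Varga: 1+4 = 5 for Dube, 10 for Varga — Varga by 10–5.
Each candidate drops at least one matchup (Aoki loses to Ivanov; Ruiz loses to Aoki; Ivanov loses to Ruiz; Dube loses to Aoki; Varga loses to Ruiz); the cycle Aoki beats Ruiz beats Ivanov beats Aoki rules out a Condorcet winner.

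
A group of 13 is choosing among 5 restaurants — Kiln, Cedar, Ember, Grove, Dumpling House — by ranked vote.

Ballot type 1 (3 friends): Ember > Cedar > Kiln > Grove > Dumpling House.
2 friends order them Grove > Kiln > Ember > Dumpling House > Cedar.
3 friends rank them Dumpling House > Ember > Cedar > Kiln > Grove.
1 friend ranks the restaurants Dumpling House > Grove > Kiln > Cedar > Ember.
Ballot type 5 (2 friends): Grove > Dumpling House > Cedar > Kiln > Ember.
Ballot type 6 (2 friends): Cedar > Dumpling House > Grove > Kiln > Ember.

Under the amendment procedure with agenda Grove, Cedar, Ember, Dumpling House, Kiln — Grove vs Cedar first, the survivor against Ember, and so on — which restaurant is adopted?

Dumpling House

Round 1: Grove vs Cedar — 5–8, Cedar advances.
Round 2: Cedar vs Ember — 5–8, Ember advances.
Round 3: Ember vs Dumpling House — 5–8, Dumpling House advances.
Round 4: Dumpling House vs Kiln — 8–5, Dumpling House advances.
Dumpling House survives the agenda.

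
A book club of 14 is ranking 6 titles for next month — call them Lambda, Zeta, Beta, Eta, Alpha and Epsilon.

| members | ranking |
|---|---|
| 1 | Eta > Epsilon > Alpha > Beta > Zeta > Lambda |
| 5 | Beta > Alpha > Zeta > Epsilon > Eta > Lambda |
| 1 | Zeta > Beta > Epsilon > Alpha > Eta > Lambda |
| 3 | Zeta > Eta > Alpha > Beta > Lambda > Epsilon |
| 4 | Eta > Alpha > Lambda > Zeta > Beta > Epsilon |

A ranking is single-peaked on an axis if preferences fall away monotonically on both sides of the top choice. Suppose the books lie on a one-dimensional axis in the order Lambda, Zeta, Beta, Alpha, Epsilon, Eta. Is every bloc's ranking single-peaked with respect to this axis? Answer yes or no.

Axis positions: Lambda=1, Zeta=2, Beta=3, Alpha=4, Epsilon=5, Eta=6.
Bloc 1 (peak Eta at position 6): ranking walks positions 6-5-4-3-2-1, expanding outward from the peak — single-peaked.
Bloc 2 (peak Beta at position 3): ranking walks positions 3-4-2-5-6-1, expanding outward from the peak — single-peaked.
Bloc 3: ranking walks positions 2-3-5-4-6-1; Epsilon is ranked above Alpha even though Alpha lies between Epsilon and the peak Zeta on the axis — preferences dip and rise again. Not single-peaked.
Bloc 4: ranking walks positions 2-6-4-3-1-5; Eta is ranked above Beta even though Beta lies between Eta and the peak Zeta on the axis — preferences dip and rise again. Not single-peaked.
Bloc 5: ranking walks positions 6-4-1-2-3-5; Alpha is ranked above Epsilon even though Epsilon lies between Alpha and the peak Eta on the axis — preferences dip and rise again. Not single-peaked.
Bloc 3 violates single-peakedness, so the profile is not single-peaked on this axis.

no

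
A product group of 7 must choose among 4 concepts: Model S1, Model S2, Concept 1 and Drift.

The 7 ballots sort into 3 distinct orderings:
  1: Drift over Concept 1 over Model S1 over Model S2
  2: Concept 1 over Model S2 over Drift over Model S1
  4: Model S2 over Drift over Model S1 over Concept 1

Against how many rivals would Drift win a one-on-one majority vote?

2

Drift against each rival (7 engineers):
Drift vs Model S1: Drift preferred on 1+2+4 = 7 ballots; Drift wins 7–0.
Drift vs Model S2: Model S2 wins 6–1.
Drift vs Concept 1: Drift, 5–2.
Drift beats Model S1, Concept 1; loses to Model S2 — 2 pairwise wins.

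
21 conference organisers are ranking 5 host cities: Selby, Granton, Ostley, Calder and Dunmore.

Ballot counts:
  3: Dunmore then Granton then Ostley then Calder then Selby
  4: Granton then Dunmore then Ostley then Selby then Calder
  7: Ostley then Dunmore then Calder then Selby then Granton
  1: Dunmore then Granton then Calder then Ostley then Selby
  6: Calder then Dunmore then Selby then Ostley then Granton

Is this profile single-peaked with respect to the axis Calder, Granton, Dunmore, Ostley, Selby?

no

Axis positions: Calder=1, Granton=2, Dunmore=3, Ostley=4, Selby=5.
Cluster 1 (peak Dunmore at position 3): ranking walks positions 3-2-4-1-5, expanding outward from the peak — single-peaked.
Cluster 2 (peak Granton at position 2): ranking walks positions 2-3-4-5-1, expanding outward from the peak — single-peaked.
Cluster 3: ranking walks positions 4-3-1-5-2; Calder is ranked above Granton even though Granton lies between Calder and the peak Ostley on the axis — preferences dip and rise again. Not single-peaked.
Cluster 4 (peak Dunmore at position 3): ranking walks positions 3-2-1-4-5, expanding outward from the peak — single-peaked.
Cluster 5: ranking walks positions 1-3-5-4-2; Dunmore is ranked above Granton even though Granton lies between Dunmore and the peak Calder on the axis — preferences dip and rise again. Not single-peaked.
Cluster 3 violates single-peakedness, so the profile is not single-peaked on this axis.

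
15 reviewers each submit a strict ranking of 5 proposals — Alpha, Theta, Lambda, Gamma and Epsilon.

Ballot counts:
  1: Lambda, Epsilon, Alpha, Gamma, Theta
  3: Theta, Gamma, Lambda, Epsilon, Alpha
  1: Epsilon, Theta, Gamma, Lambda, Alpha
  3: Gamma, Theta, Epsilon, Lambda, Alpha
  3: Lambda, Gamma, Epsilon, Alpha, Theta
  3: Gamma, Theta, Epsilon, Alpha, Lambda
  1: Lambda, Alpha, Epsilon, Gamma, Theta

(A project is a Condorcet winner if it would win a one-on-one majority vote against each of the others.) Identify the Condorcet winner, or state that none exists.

Head-to-head results (15 reviewers):
Alpha vs Theta: Alpha is ranked higher on 1+3+1 = 5 ballots, Theta on 10. Theta wins 10–5.
Alpha vs Lambda: 3 to 12, Lambda.
Alpha vs Gamma: Gamma, 13–2.
Alpha vs Epsilon: Epsilon, 14–1.
Theta vs Lambda: Theta preferred on 3+1+3+3 = 10 ballots; Theta wins 10–5.
Theta vs Gamma: Gamma, 11–4.
Theta vs Epsilon: 9 to 6, Theta.
Lambda vs Gamma: 1+3+1 = 5 for Lambda, 10 for Gamma — Gamma by 10–5.
Lambda vs Epsilon: Lambda, 8–7.
Gamma vs Epsilon: Gamma wins 12–3.
Gamma beats each of Alpha, Theta, Lambda, Epsilon — Gamma is the Condorcet winner.

Gamma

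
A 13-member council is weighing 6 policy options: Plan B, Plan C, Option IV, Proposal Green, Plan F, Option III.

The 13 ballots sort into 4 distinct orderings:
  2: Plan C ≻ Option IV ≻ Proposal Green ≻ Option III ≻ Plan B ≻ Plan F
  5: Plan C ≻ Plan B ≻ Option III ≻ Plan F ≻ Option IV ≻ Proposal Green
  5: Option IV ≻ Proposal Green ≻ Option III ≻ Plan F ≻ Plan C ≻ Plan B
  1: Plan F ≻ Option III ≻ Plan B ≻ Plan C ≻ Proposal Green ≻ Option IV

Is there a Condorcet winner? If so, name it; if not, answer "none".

Head-to-head results (13 council members):
Plan B vs Plan C: Plan C, 12–1.
Plan B vs Option IV: Plan B is ranked higher on 5+1 = 6 ballots, Option IV on 7. Option IV wins 7–6.
Plan B vs Proposal Green: Plan B preferred on 5+1 = 6 ballots; Proposal Green wins 7–6.
Plan B vs Plan F: Plan B, 7–6.
Plan B vs Option III: 5 to 8, Option III.
Plan C vs Option IV: Plan C wins 8–5.
Plan C vs Proposal Green: Plan C, 8–5.
Plan C vs Plan F: Plan C is ranked higher on 2+5 = 7 ballots, Plan F on 6. Plan C wins 7–6.
Plan C vs Option III: Plan C is ranked higher on 2+5 = 7 ballots, Option III on 6. Plan C wins 7–6.
Option IV vs Proposal Green: 12 to 1, Option IV.
Option IV vs Plan F: 2+5 = 7 for Option IV, 6 for Plan F — Option IV by 7–6.
Option IV vs Option III: Option IV, 7–6.
Proposal Green–Plan F: Proposal Green 7–6.
Proposal Green vs Option III: Proposal Green preferred on 2+5 = 7 ballots; Proposal Green wins 7–6.
Plan F–Option III: Option III 12–1.
Plan C defeats every rival head-to-head and is the Condorcet winner.

Plan C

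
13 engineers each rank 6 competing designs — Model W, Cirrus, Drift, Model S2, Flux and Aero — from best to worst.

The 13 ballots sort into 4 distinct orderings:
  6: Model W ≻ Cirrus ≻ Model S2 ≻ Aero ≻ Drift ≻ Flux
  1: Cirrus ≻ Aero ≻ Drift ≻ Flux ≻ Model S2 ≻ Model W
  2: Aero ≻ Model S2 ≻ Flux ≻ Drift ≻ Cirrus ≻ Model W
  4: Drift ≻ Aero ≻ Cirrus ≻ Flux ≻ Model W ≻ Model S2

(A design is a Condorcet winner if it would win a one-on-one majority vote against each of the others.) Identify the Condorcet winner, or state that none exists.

Head-to-head results (13 engineers):
Model W vs Cirrus: 6 to 7, Cirrus.
Model W vs Drift: Model W is ranked higher on 6 ballots, Drift on 7. Drift wins 7–6.
Model W vs Model S2: 6+4 = 10 for Model W, 3 for Model S2 — Model W by 10–3.
Model W vs Flux: 6 to 7, Flux.
Model W vs Aero: 6 for Model W, 7 for Aero — Aero by 7–6.
Cirrus vs Drift: Cirrus preferred on 6+1 = 7 ballots; Cirrus wins 7–6.
Cirrus vs Model S2: Cirrus is ranked higher on 6+1+4 = 11 ballots, Model S2 on 2. Cirrus wins 11–2.
Cirrus vs Flux: 11 to 2, Cirrus.
Cirrus vs Aero: Cirrus is ranked higher on 6+1 = 7 ballots, Aero on 6. Cirrus wins 7–6.
Drift vs Model S2: Drift preferred on 1+4 = 5 ballots; Model S2 wins 8–5.
Drift vs Flux: Drift is ranked higher on 6+1+4 = 11 ballots, Flux on 2. Drift wins 11–2.
Drift vs Aero: Drift is ranked higher on 4 ballots, Aero on 9. Aero wins 9–4.
Model S2 vs Flux: 8 to 5, Model S2.
Model S2 vs Aero: Model S2 is ranked higher on 6 ballots, Aero on 7. Aero wins 7–6.
Flux vs Aero: Flux is ranked higher on 0 ballots, Aero on 13. Aero wins 13–0.
Cirrus beats each of Model W, Drift, Model S2, Flux, Aero — Cirrus is the Condorcet winner.

Cirrus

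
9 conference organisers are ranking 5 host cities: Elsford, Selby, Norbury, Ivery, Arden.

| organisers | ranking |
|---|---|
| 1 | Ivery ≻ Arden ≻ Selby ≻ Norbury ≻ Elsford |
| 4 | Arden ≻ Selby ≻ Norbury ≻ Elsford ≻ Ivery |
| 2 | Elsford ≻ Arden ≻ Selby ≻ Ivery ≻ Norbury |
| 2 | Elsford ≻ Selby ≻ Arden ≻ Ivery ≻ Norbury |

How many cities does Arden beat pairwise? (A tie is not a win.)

4

Arden against each rival (9 organisers):
Arden vs Elsford: Arden, 5–4.
Arden vs Selby: 1+4+2 = 7 for Arden, 2 for Selby — Arden by 7–2.
Arden vs Norbury: Arden preferred on 1+4+2+2 = 9 ballots; Arden wins 9–0.
Arden vs Ivery: Arden wins 8–1.
Arden beats Elsford, Selby, Norbury, Ivery — 4 pairwise wins.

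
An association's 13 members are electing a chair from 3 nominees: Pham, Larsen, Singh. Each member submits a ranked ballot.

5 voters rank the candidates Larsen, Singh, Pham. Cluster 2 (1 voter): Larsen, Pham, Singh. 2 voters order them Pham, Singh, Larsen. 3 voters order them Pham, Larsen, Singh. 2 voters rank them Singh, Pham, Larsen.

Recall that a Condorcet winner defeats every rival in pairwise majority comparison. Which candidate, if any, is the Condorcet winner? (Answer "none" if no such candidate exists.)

none

Head-to-head results (13 voters):
Pham vs Larsen: Pham is ranked higher on 2+3+2 = 7 ballots, Larsen on 6. Pham wins 7–6.
Pham vs Singh: Pham preferred on 1+2+3 = 6 ballots; Singh wins 7–6.
Larsen vs Singh: Larsen is ranked higher on 5+1+3 = 9 ballots, Singh on 4. Larsen wins 9–4.
Every candidate loses at least once (Pham loses to Singh; Larsen loses to Pham; Singh loses to Larsen). The majority relation contains the cycle Pham → Larsen → Singh → Pham, so there is no Condorcet winner.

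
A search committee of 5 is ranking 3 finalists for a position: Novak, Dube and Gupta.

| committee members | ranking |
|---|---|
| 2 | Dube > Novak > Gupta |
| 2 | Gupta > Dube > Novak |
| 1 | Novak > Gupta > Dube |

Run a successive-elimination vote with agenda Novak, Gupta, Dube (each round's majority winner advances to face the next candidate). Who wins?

Dube

Round 1: Novak vs Gupta — 3–2, Novak advances.
Round 2: Novak vs Dube — 1–4, Dube advances.
The agenda winner is Dube.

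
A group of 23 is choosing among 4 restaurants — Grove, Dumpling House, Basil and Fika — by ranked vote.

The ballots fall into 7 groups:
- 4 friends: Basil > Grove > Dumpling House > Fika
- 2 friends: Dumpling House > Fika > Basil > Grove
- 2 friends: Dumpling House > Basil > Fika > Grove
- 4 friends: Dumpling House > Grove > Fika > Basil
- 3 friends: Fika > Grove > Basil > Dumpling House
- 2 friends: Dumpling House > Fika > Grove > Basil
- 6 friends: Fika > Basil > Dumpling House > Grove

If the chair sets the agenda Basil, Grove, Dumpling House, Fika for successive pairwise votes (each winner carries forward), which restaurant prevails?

Round 1: Basil vs Grove — 14–9, Basil advances.
Round 2: Basil vs Dumpling House — 13–10, Basil advances.
Round 3: Basil vs Fika — 6–17, Fika advances.
The agenda winner is Fika.

Fika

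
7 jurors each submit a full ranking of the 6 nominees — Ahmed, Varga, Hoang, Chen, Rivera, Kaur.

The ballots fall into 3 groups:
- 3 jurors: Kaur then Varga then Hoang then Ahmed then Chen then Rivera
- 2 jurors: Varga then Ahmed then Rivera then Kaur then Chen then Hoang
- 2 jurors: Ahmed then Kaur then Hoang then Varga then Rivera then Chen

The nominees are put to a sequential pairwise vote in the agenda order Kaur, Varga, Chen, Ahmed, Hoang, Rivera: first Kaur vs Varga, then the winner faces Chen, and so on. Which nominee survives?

Ahmed

Round 1: Kaur vs Varga — 5–2, Kaur advances.
Round 2: Kaur vs Chen — 7–0, Kaur advances.
Round 3: Kaur vs Ahmed — 3–4, Ahmed advances.
Round 4: Ahmed vs Hoang — 4–3, Ahmed advances.
Round 5: Ahmed vs Rivera — 7–0, Ahmed advances.
The agenda winner is Ahmed.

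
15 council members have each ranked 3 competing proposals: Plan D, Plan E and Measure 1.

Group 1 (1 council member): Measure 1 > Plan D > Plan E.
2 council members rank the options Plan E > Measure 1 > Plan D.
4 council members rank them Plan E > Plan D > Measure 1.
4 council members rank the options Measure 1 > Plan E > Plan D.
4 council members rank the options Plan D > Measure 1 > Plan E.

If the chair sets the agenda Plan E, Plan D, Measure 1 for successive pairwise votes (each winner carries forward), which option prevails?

Measure 1

Round 1: Plan E vs Plan D — 10–5, Plan E advances.
Round 2: Plan E vs Measure 1 — 6–9, Measure 1 advances.
The agenda winner is Measure 1.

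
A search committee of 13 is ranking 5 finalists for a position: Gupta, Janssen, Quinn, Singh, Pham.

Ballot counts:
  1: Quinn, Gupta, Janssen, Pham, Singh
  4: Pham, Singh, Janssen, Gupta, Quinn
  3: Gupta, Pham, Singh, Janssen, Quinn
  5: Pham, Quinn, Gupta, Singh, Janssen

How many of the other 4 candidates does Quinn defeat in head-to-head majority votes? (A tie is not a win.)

0

Quinn against each rival (13 committee members):
Quinn vs Gupta: Quinn preferred on 1+5 = 6 ballots; Gupta wins 7–6.
Quinn vs Janssen: Janssen wins 7–6.
Quinn vs Singh: 1+5 = 6 for Quinn, 7 for Singh — Singh by 7–6.
Quinn vs Pham: Pham, 12–1.
Quinn beats no one; loses to Gupta, Janssen, Singh, Pham — 0 pairwise wins.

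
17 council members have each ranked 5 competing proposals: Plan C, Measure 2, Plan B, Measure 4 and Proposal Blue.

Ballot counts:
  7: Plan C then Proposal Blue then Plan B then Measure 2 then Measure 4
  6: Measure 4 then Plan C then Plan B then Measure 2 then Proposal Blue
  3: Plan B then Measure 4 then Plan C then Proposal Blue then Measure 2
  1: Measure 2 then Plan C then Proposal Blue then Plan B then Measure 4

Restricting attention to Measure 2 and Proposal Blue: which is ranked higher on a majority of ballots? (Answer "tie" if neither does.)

Ballots ranking Measure 2 above Proposal Blue: 6 + 1 = 7.
Ballots ranking Proposal Blue above Measure 2: 17 − 7 = 10.
Proposal Blue wins the head-to-head 10–7.

Proposal Blue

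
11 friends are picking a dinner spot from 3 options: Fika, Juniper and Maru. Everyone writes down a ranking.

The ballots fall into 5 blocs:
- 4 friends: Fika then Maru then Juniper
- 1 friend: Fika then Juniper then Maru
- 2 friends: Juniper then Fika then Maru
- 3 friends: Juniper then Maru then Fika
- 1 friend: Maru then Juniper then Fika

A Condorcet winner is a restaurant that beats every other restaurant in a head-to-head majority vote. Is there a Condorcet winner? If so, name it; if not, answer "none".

Juniper

Pairwise majorities:
Fika vs Juniper: Juniper, 6–5.
Fika vs Maru: Fika, 7–4.
Juniper vs Maru: Juniper wins 6–5.
Juniper wins every pairwise contest, so Juniper is the Condorcet winner.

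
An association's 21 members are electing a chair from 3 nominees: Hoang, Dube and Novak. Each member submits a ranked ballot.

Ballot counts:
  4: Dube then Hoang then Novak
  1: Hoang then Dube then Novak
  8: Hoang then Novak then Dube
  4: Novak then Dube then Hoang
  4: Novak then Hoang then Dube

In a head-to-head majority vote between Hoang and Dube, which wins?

Ballots ranking Hoang above Dube: 1 + 8 + 4 = 13.
Ballots ranking Dube above Hoang: 21 − 13 = 8.
Hoang wins the head-to-head 13–8.

Hoang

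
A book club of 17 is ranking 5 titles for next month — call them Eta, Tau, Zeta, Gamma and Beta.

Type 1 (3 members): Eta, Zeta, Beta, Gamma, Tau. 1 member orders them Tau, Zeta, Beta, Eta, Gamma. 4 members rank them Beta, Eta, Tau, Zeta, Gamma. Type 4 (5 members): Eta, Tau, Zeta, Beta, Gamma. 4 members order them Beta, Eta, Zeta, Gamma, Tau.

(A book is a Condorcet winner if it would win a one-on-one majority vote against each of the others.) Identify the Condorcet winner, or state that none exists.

Pairwise majorities:
Eta vs Tau: Eta, 16–1.
Eta vs Zeta: Eta wins 16–1.
Eta vs Gamma: 17 to 0, Eta.
Eta–Beta: Beta 9–8.
Tau vs Zeta: Tau, 10–7.
Tau vs Gamma: Tau, 10–7.
Tau vs Beta: Beta wins 11–6.
Zeta vs Gamma: Zeta wins 17–0.
Zeta vs Beta: Zeta is ranked higher on 3+1+5 = 9 ballots, Beta on 8. Zeta wins 9–8.
Gamma vs Beta: 0 for Gamma, 17 for Beta — Beta by 17–0.
No book is unbeaten: Eta loses to Beta; Tau loses to Eta; Zeta loses to Eta; Gamma loses to Eta; Beta loses to Zeta. In particular Eta → Zeta → Beta → Eta is a majority cycle — no Condorcet winner exists.

none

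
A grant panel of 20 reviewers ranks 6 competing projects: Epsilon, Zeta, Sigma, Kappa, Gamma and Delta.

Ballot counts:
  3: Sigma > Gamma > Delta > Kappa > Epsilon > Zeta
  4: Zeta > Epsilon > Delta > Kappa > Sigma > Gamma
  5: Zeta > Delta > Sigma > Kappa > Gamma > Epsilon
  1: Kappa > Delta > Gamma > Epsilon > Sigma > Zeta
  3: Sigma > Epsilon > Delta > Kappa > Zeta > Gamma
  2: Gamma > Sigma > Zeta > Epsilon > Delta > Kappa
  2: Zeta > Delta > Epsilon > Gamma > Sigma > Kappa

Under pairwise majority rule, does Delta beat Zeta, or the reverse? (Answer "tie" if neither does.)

Zeta

Ballots ranking Delta above Zeta: 3 + 1 + 3 = 7.
Ballots ranking Zeta above Delta: 20 − 7 = 13.
Zeta wins the head-to-head 13–7.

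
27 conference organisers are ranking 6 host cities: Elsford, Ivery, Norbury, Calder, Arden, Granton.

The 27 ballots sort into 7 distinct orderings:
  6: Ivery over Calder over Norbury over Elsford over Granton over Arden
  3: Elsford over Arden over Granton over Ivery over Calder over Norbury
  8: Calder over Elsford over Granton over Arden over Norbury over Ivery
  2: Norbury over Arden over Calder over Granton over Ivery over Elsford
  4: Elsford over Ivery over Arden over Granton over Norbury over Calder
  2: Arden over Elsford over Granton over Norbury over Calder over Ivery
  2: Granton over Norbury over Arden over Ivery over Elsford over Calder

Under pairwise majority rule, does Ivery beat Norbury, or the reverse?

Ballots ranking Ivery above Norbury: 6 + 3 + 4 = 13.
Ballots ranking Norbury above Ivery: 27 − 13 = 14.
Norbury wins the head-to-head 14–13.

Norbury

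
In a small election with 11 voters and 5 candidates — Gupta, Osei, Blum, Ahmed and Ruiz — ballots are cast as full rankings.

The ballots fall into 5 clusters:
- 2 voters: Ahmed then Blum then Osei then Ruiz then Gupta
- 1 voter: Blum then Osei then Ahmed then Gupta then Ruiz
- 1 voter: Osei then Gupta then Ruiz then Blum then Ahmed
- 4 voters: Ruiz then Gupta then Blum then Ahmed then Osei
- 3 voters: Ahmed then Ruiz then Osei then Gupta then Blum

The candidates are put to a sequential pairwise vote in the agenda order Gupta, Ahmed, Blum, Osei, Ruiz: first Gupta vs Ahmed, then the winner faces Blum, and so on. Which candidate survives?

Ruiz

Round 1: Gupta vs Ahmed — 5–6, Ahmed advances.
Round 2: Ahmed vs Blum — 5–6, Blum advances.
Round 3: Blum vs Osei — 7–4, Blum advances.
Round 4: Blum vs Ruiz — 3–8, Ruiz advances.
Ruiz survives the agenda.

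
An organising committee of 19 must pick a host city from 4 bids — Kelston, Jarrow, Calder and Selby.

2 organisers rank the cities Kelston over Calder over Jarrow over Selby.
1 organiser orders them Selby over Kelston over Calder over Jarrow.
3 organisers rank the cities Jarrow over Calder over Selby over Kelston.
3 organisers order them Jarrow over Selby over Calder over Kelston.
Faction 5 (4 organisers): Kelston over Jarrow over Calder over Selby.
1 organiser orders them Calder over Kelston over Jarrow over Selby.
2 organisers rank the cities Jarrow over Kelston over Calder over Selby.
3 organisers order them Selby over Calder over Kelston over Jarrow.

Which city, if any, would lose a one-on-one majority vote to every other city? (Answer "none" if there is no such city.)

none

Head-to-head results (19 organisers):
Kelston vs Jarrow: Kelston wins 11–8.
Kelston vs Calder: 2+1+4+2 = 9 for Kelston, 10 for Calder — Calder by 10–9.
Kelston vs Selby: Selby wins 10–9.
Jarrow vs Calder: Jarrow is ranked higher on 3+3+4+2 = 12 ballots, Calder on 7. Jarrow wins 12–7.
Jarrow vs Selby: 2+3+3+4+1+2 = 15 for Jarrow, 4 for Selby — Jarrow by 15–4.
Calder vs Selby: 2+3+4+1+2 = 12 for Calder, 7 for Selby — Calder by 12–7.
Each city has at least one pairwise win (Kelston beats Jarrow; Jarrow beats Calder; Calder beats Kelston; Selby beats Kelston) — no Condorcet loser.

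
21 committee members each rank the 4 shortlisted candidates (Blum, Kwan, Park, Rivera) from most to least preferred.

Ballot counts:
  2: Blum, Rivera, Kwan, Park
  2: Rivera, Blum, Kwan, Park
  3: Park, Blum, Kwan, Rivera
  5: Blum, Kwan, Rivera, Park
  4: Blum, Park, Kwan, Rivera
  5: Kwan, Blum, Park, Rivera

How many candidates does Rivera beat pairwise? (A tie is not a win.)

0

Rivera against each rival (21 committee members):
Rivera vs Blum: Rivera preferred on 2 ballots; Blum wins 19–2.
Rivera vs Kwan: Kwan, 17–4.
Rivera vs Park: Park wins 12–9.
Rivera beats no one; loses to Blum, Kwan, Park — 0 pairwise wins.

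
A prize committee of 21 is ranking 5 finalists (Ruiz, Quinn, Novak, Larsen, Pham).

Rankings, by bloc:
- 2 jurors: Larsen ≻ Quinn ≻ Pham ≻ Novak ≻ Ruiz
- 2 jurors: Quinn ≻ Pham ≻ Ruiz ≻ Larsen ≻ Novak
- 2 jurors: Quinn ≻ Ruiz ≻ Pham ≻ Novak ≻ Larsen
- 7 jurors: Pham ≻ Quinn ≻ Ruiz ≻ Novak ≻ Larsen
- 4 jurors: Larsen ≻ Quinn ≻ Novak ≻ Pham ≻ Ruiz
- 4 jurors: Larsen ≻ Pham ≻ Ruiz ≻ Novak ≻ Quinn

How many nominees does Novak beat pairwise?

Novak against each rival (21 jurors):
Novak vs Ruiz: Ruiz wins 15–6.
Novak vs Quinn: Novak is ranked higher on 4 ballots, Quinn on 17. Quinn wins 17–4.
Novak vs Larsen: 9 to 12, Larsen.
Novak vs Pham: Pham, 17–4.
Novak beats no one; loses to Ruiz, Quinn, Larsen, Pham — 0 pairwise wins.

0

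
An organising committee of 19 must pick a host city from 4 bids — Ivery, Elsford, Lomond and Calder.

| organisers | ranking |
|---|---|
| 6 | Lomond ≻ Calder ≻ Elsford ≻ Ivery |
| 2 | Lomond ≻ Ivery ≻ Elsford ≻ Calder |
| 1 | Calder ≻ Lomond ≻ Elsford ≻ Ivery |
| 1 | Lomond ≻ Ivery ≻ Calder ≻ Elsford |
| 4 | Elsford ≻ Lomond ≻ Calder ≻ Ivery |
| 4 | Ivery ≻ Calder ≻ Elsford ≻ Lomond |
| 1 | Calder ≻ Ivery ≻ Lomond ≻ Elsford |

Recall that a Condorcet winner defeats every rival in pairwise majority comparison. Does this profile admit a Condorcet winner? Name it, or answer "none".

Lomond

Pairwise majorities:
Ivery vs Elsford: Elsford wins 11–8.
Ivery vs Lomond: Lomond wins 14–5.
Ivery vs Calder: Calder wins 12–7.
Elsford vs Lomond: Lomond wins 11–8.
Elsford vs Calder: 2+4 = 6 for Elsford, 13 for Calder — Calder by 13–6.
Lomond vs Calder: Lomond wins 13–6.
Lomond beats each of Ivery, Elsford, Calder — Lomond is the Condorcet winner.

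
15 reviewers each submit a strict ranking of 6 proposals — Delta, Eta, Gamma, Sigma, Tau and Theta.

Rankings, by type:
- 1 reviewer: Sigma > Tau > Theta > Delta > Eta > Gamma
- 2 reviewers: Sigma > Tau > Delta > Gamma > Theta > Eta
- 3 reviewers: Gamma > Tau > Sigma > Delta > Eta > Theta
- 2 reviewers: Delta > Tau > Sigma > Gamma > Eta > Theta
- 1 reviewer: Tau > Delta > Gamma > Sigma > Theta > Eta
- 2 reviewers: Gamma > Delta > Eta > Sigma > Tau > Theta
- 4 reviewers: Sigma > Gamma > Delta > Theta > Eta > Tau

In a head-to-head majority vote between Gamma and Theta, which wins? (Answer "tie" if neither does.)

Ballots ranking Gamma above Theta: 2 + 3 + 2 + 1 + 2 + 4 = 14.
Ballots ranking Theta above Gamma: 15 − 14 = 1.
Gamma wins the head-to-head 14–1.

Gamma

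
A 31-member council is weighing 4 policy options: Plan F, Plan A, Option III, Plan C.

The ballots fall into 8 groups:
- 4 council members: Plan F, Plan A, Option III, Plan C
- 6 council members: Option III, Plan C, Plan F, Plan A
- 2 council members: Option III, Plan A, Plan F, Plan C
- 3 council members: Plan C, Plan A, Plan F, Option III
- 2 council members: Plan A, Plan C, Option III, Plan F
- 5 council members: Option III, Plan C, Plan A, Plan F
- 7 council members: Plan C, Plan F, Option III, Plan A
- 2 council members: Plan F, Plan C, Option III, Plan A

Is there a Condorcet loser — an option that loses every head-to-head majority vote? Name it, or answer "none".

Plan A

Pairwise majorities:
Plan F vs Plan A: 4+6+7+2 = 19 for Plan F, 12 for Plan A — Plan F by 19–12.
Plan F vs Option III: Plan F, 16–15.
Plan F vs Plan C: Plan C, 23–8.
Plan A vs Option III: Option III, 22–9.
Plan A vs Plan C: Plan C wins 23–8.
Option III vs Plan C: Option III wins 17–14.
Plan A loses to every other option — it is the Condorcet loser.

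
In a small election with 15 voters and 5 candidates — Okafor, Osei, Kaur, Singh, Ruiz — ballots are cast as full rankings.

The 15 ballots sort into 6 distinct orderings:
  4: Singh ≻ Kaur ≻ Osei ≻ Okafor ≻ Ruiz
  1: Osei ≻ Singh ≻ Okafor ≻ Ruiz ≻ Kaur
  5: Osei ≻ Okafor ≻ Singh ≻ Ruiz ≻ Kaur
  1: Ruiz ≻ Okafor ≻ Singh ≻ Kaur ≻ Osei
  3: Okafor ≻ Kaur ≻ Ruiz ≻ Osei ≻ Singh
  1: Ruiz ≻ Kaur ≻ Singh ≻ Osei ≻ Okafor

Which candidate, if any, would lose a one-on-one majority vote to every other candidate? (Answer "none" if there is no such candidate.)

Pairwise majorities:
Okafor–Osei: Osei 11–4.
Okafor vs Kaur: Okafor, 10–5.
Okafor vs Singh: Okafor wins 9–6.
Okafor vs Ruiz: 4+1+5+3 = 13 for Okafor, 2 for Ruiz — Okafor by 13–2.
Osei vs Kaur: 1+5 = 6 for Osei, 9 for Kaur — Kaur by 9–6.
Osei vs Singh: Osei preferred on 1+5+3 = 9 ballots; Osei wins 9–6.
Osei vs Ruiz: Osei wins 10–5.
Kaur vs Singh: Kaur preferred on 3+1 = 4 ballots; Singh wins 11–4.
Kaur vs Ruiz: 4+3 = 7 for Kaur, 8 for Ruiz — Ruiz by 8–7.
Singh vs Ruiz: 10 to 5, Singh.
No candidate is winless: Okafor beats Kaur; Osei beats Okafor; Kaur beats Osei; Singh beats Kaur; Ruiz beats Kaur. There is no Condorcet loser.

none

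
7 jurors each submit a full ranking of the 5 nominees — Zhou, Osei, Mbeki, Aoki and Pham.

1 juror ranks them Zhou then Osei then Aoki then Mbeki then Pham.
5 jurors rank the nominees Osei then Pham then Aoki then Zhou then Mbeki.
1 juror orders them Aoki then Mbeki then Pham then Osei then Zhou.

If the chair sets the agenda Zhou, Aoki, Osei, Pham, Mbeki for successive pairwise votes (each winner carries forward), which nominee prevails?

Round 1: Zhou vs Aoki — 1–6, Aoki advances.
Round 2: Aoki vs Osei — 1–6, Osei advances.
Round 3: Osei vs Pham — 6–1, Osei advances.
Round 4: Osei vs Mbeki — 6–1, Osei advances.
The agenda winner is Osei.

Osei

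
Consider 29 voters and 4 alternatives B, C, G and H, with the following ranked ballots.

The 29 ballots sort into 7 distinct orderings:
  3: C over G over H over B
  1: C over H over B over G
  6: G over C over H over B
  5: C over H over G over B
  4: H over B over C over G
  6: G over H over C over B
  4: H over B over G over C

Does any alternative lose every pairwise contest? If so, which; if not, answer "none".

B

Head-to-head results (29 voters):
B vs C: C, 21–8.
B vs G: 9 to 20, G.
B vs H: B is ranked higher on 0 ballots, H on 29. H wins 29–0.
C vs G: G, 16–13.
C vs H: 15 to 14, C.
G vs H: G wins 15–14.
Only B has no wins; B is the Condorcet loser.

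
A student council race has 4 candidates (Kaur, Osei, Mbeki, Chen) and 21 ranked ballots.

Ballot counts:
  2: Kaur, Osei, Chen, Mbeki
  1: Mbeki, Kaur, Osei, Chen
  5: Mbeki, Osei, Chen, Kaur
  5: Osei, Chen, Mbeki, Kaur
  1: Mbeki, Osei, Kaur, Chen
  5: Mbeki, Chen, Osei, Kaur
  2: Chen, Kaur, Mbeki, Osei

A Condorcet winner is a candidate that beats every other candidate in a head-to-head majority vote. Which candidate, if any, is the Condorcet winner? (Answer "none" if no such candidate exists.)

Mbeki

Head-to-head results (21 voters):
Kaur vs Osei: 5 to 16, Osei.
Kaur–Mbeki: Mbeki 17–4.
Kaur–Chen: Chen 17–4.
Osei vs Mbeki: Mbeki, 14–7.
Osei vs Chen: 2+1+5+5+1 = 14 for Osei, 7 for Chen — Osei by 14–7.
Mbeki vs Chen: 12 to 9, Mbeki.
Mbeki defeats every rival head-to-head and is the Condorcet winner.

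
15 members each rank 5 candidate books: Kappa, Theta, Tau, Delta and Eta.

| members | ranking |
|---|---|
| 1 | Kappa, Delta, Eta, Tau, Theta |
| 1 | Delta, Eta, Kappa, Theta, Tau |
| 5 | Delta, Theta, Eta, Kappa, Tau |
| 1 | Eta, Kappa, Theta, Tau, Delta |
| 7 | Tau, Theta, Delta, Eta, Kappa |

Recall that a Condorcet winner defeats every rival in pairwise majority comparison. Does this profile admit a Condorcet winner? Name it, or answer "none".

Check each pair by majority over 15 ballots:
Kappa vs Theta: Kappa preferred on 1+1+1 = 3 ballots; Theta wins 12–3.
Kappa vs Tau: Kappa, 8–7.
Kappa vs Delta: Delta wins 13–2.
Kappa vs Eta: Eta wins 14–1.
Theta vs Tau: Theta preferred on 1+5+1 = 7 ballots; Tau wins 8–7.
Theta vs Delta: Theta wins 8–7.
Theta–Eta: Theta 12–3.
Tau vs Delta: Tau, 8–7.
Tau vs Eta: Eta, 8–7.
Delta vs Eta: 1+1+5+7 = 14 for Delta, 1 for Eta — Delta by 14–1.
No book is unbeaten: Kappa loses to Theta; Theta loses to Tau; Tau loses to Kappa; Delta loses to Theta; Eta loses to Theta. In particular Kappa beats Tau beats Theta beats Kappa is a majority cycle — no Condorcet winner exists.

none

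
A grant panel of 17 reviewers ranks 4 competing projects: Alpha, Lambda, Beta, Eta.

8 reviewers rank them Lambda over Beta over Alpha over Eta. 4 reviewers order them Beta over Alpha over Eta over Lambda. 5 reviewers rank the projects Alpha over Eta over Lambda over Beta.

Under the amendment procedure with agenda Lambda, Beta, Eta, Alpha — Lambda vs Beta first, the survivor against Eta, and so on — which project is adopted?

Alpha

Round 1: Lambda vs Beta — 13–4, Lambda advances.
Round 2: Lambda vs Eta — 8–9, Eta advances.
Round 3: Eta vs Alpha — 0–17, Alpha advances.
Alpha survives the agenda.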